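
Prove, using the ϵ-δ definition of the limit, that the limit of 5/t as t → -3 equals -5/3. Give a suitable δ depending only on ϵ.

Fix ϵ > 0. We seek δ > 0 such that 0 < |t + 3| < δ implies |5/t + 5/3| < ϵ.
|5/t + 5/3| = 5·|-3 − t|/(3·|t|) = 5|t + 3|/(3|t|).
Restrict δ ≤ 3/2. Then |t + 3| < 3/2 gives |t| > 3/2, so 3|t| > 9/2.
Then |5/t + 5/3| < 5|t + 3|/(9/2), which is < ϵ when |t + 3| < (9/10)ϵ.
Take δ = min(3/2, (9/10)ϵ). Then 0 < |t + 3| < δ gives both |t + 3| < 3/2 and |t + 3| < (9/10)ϵ, so |5/t + 5/3| < ϵ.

δ = min(3/2, (9/10)ϵ)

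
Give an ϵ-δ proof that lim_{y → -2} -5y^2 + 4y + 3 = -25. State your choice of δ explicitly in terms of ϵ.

δ = min(2, ϵ/34)

Let ϵ > 0 be given. We want δ > 0 such that 0 < |y + 2| < δ implies |(-5y^2 + 4y + 3) + 25| < ϵ.
(-5y^2 + 4y + 3) + 25 = -5y^2 + 4y + 28 = (y + 2)(-5y + 14).
So |(-5y^2 + 4y + 3) + 25| = |y + 2|·|-5y + 14|.
Require δ ≤ 2. Then |y + 2| < 2 gives |y| < 4, and by the triangle inequality |-5y + 14| ≤ 5·4 + 14 = 34.
Hence |(-5y^2 + 4y + 3) + 25| ≤ 34|y + 2| < ϵ provided |y + 2| < ϵ/34.
Choosing δ = min(2, ϵ/34) ensures both conditions, hence |(-5y^2 + 4y + 3) + 25| < ϵ.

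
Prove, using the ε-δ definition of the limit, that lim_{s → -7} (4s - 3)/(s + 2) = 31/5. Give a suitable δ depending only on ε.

Let ε > 0 be given. We want δ > 0 with 0 < |s + 7| < δ ⇒ |(4s - 3)/(s + 2) − (31/5)| < ε.
Combining over a common denominator, (4s - 3)/(s + 2) − (31/5) = [(4s - 3)·(-5) − (-31)·(s + 2)] / [(-5)·(s + 2)] = 11(s + 7) / ((-5)(s + 2)).
So |(4s - 3)/(s + 2) − (31/5)| = 11|s + 7| / (5·|s + 2|).
Restrict δ ≤ 5/2. Then |s + 7| < 5/2 gives |s + 2| = |(s + 7) + (-5)| ≥ 5 − 5/2 = 5/2.
Hence |(4s - 3)/(s + 2) − (31/5)| < 11|s + 7|/(5·(5/2)) = (22/25)|s + 7|, which is < ε once |s + 7| < (25/22)ε.
Take δ = min(5/2, (25/22)ε). Then 0 < |s + 7| < δ forces both bounds, so |(4s - 3)/(s + 2) − (31/5)| < ε.

δ = min(5/2, (25/22)ε)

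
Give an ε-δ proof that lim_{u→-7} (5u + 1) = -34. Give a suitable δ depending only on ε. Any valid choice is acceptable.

Let ε > 0. We need δ > 0 so that 0 < |u + 7| < δ implies |(5u + 1) + 34| < ε.
Since (5u + 1) + 34 = 5(u + 7), we have |(5u + 1) + 34| = 5|u + 7|.
Thus it suffices that |u + 7| < ε/5.
Choosing δ = ε/5 gives |(5u + 1) + 34| = 5|u + 7| < ε whenever |u + 7| < δ.

δ = ε/5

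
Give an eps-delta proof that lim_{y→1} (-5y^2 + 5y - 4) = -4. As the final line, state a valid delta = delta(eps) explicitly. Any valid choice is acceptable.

Suppose eps > 0. We want delta > 0 such that 0 < |y − 1| < delta implies |(-5y^2 + 5y - 4) + 4| < eps.
(-5y^2 + 5y - 4) + 4 = -5y^2 + 5y = (y − 1)(-5y).
So |(-5y^2 + 5y - 4) + 4| = |y − 1|·|-5y|.
Assume first that |y − 1| < 1, so |y| < 2. Then |-5y| ≤ 5·2 = 10.
Hence |(-5y^2 + 5y - 4) + 4| ≤ 10|y − 1| < eps provided |y − 1| < eps/10.
Take delta = min(1, eps/10). Then 0 < |y − 1| < delta gives both |y − 1| < 1 and |y − 1| < eps/10, so |(-5y^2 + 5y - 4) + 4| < eps.

delta = min(1, eps/10)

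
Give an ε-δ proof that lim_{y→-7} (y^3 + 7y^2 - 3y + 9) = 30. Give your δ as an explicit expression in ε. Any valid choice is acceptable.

δ = min(1, ε/67)

Let ε > 0. We want δ > 0 such that 0 < |y + 7| < δ implies |(y^3 + 7y^2 - 3y + 9) − 30| < ε.
(y^3 + 7y^2 - 3y + 9) − 30 = y^3 + 7y^2 - 3y - 21 = (y + 7)(y^2 - 3).
So |(y^3 + 7y^2 - 3y + 9) − 30| = |y + 7|·|y^2 - 3|.
Assume first that |y + 7| < 1, so |y| < 8. Then |y^2 - 3| ≤ 8^2 + 3 = 67.
Hence |(y^3 + 7y^2 - 3y + 9) − 30| ≤ 67|y + 7| < ε provided |y + 7| < ε/67.
Choosing δ = min(1, ε/67) ensures both conditions, hence |(y^3 + 7y^2 - 3y + 9) − 30| < ε.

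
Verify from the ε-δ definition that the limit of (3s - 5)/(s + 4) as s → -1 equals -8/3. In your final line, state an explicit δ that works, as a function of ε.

δ = min(3/2, (9/34)ε)

Let ε > 0. We want δ > 0 with 0 < |s + 1| < δ ⇒ |(3s - 5)/(s + 4) + 8/3| < ε.
Combining over a common denominator, (3s - 5)/(s + 4) + 8/3 = [(3s - 5)·3 − (-8)·(s + 4)] / [3·(s + 4)] = 17(s + 1) / (3(s + 4)).
So |(3s - 5)/(s + 4) + 8/3| = 17|s + 1| / (3·|s + 4|).
Restrict δ ≤ 3/2. Then |s + 1| < 3/2 gives |s + 4| = |(s + 1) + 3| ≥ 3 − 3/2 = 3/2.
Hence |(3s - 5)/(s + 4) + 8/3| < 17|s + 1|/(3·(3/2)) = (34/9)|s + 1|, which is < ε once |s + 1| < (9/34)ε.
Take δ = min(3/2, (9/34)ε). Then 0 < |s + 1| < δ forces both bounds, so |(3s - 5)/(s + 4) + 8/3| < ε.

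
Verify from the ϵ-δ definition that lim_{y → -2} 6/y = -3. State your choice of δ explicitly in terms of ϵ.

Fix ϵ > 0. We seek δ > 0 such that 0 < |y + 2| < δ implies |6/y + 3| < ϵ.
|6/y + 3| = 6·|-2 − y|/(2·|y|) = 6|y + 2|/(2|y|).
Require δ ≤ 1 so that |y| > 2 − 1 = 1, hence 2|y| > 2.
Then |6/y + 3| < 6|y + 2|/2, which is < ϵ when |y + 2| < (1/3)ϵ.
Take δ = min(1, (1/3)ϵ). Then 0 < |y + 2| < δ gives both |y + 2| < 1 and |y + 2| < (1/3)ϵ, so |6/y + 3| < ϵ.

δ = min(1, (1/3)ϵ)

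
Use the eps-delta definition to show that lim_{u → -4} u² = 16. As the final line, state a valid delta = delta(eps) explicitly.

delta = min(2, eps/10)

Suppose eps > 0. We seek delta > 0 with 0 < |u + 4| < delta ⇒ |u² − 16| < eps.
Factor: u² − 16 = (u + 4)(u - 4), so |u² − 16| = |u + 4|·|u - 4|.
Impose delta ≤ 2 so that |u| < 6; then |u - 4| ≤ 10.
Hence |u² − 16| ≤ 10|u + 4|, which is < eps once |u + 4| < eps/10.
Take delta = min(2, eps/10). If 0 < |u + 4| < delta then both bounds hold and |u² − 16| ≤ 10|u + 4| < 10·(eps/10) = eps.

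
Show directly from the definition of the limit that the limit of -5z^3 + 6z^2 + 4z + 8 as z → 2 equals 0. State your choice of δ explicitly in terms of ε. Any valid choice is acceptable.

Let ε > 0 be given. We want δ > 0 such that 0 < |z − 2| < δ implies |(-5z^3 + 6z^2 + 4z + 8)| < ε.
(-5z^3 + 6z^2 + 4z + 8) = -5z^3 + 6z^2 + 4z + 8 = (z − 2)(-5z^2 - 4z - 4).
So |(-5z^3 + 6z^2 + 4z + 8)| = |z − 2|·|-5z^2 - 4z - 4|.
Require δ ≤ 2. Then |z − 2| < 2 gives |z| < 4, and by the triangle inequality |-5z^2 - 4z - 4| ≤ 5·4^2 + 4·4 + 4 = 100.
Hence |(-5z^3 + 6z^2 + 4z + 8)| ≤ 100|z − 2| < ε provided |z − 2| < ε/100.
Take δ = min(2, ε/100). Then 0 < |z − 2| < δ gives both |z − 2| < 2 and |z − 2| < ε/100, so |(-5z^3 + 6z^2 + 4z + 8)| < ε.

δ = min(2, ε/100)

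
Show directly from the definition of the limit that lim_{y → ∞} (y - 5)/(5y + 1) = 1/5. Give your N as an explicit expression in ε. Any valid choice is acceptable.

N = (26/25)/ε

Let ε > 0 be given. We seek N > 0 such that y > N implies |(y - 5)/(5y + 1) − (1/5)| < ε.
(y - 5)/(5y + 1) − (1/5) = (5(y - 5) − (5y + 1)) / (5(5y + 1)) = -26/(5(5y + 1)).
For y > 0 we have 5y + 1 > 5y, so |(y - 5)/(5y + 1) − (1/5)| = 26/(5(5y + 1)) < 26/(5·5y) = (26/25)/y.
Thus |(y - 5)/(5y + 1) − (1/5)| < ε whenever y > (26/25)/ε.
Take N = (26/25)/ε. If y > N then |(y - 5)/(5y + 1) − (1/5)| < (26/25)/y < ε.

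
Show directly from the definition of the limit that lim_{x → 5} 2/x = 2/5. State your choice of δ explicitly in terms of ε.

δ = min(5/2, (25/4)ε)

Let ε > 0. We seek δ > 0 such that 0 < |x − 5| < δ implies |2/x − (2/5)| < ε.
|2/x − (2/5)| = 2·|5 − x|/(5·|x|) = 2|x − 5|/(5|x|).
Require δ ≤ 5/2 so that |x| > 5 − 5/2 = 5/2, hence 5|x| > 25/2.
Then |2/x − (2/5)| < 2|x − 5|/(25/2), which is < ε when |x − 5| < (25/4)ε.
Take δ = min(5/2, (25/4)ε). Then 0 < |x − 5| < δ gives both |x − 5| < 5/2 and |x − 5| < (25/4)ε, so |2/x − (2/5)| < ε.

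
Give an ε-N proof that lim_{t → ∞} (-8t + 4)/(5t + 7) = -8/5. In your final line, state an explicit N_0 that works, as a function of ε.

N_0 = (76/25)/ε

Let ε > 0. We seek N_0 > 0 such that t > N_0 implies |(-8t + 4)/(5t + 7) + 8/5| < ε.
(-8t + 4)/(5t + 7) + 8/5 = (5(-8t + 4) − (-8)(5t + 7)) / (5(5t + 7)) = 76/(5(5t + 7)).
For t > 0 we have 5t + 7 > 5t, so |(-8t + 4)/(5t + 7) + 8/5| = 76/(5(5t + 7)) < 76/(5·5t) = (76/25)/t.
Thus |(-8t + 4)/(5t + 7) + 8/5| < ε whenever t > (76/25)/ε.
Take N_0 = (76/25)/ε. If t > N_0 then |(-8t + 4)/(5t + 7) + 8/5| < (76/25)/t < ε.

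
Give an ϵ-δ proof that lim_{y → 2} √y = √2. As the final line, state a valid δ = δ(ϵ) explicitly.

δ = min(2, √2·ϵ)

Let ϵ > 0 be given. We want δ > 0 such that 0 < |y − 2| < δ implies |√y − √2| < ϵ.
Rationalise: √y − √2 = (y − 2)/(√y + √2), so |√y − √2| = |y − 2|/(√y + √2).
Restrict δ ≤ 2 so that |y − 2| < 2 forces y > 0, and then √y + √2 > √2.
Hence |√y − √2| < |y − 2|/√2, which is < ϵ once |y − 2| < √2·ϵ.
Take δ = min(2, √2·ϵ). If 0 < |y − 2| < δ then y > 0 and |√y − √2| < |y − 2|/√2 < ϵ.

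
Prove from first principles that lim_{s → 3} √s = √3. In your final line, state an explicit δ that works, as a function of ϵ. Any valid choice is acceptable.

Fix ϵ > 0. We want δ > 0 such that 0 < |s − 3| < δ implies |√s − √3| < ϵ.
Multiplying by the conjugate, |√s − √3| = |s − 3|/(√s + √3).
Restrict δ ≤ 3 so that |s − 3| < 3 forces s > 0, and then √s + √3 > √3.
Hence |√s − √3| < |s − 3|/√3, which is < ϵ once |s − 3| < √3·ϵ.
Take δ = min(3, √3·ϵ). If 0 < |s − 3| < δ then s > 0 and |√s − √3| < |s − 3|/√3 < ϵ.

δ = min(3, √3·ϵ)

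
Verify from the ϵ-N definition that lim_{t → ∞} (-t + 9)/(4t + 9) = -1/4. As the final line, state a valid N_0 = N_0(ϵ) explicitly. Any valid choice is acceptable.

N_0 = (45/16)/ϵ

Fix ϵ > 0. We seek N_0 > 0 such that t > N_0 implies |(-t + 9)/(4t + 9) + 1/4| < ϵ.
(-t + 9)/(4t + 9) + 1/4 = (4(-t + 9) − (-1)(4t + 9)) / (4(4t + 9)) = 45/(4(4t + 9)).
For t > 0 we have 4t + 9 > 4t, so |(-t + 9)/(4t + 9) + 1/4| = 45/(4(4t + 9)) < 45/(4·4t) = (45/16)/t.
Thus |(-t + 9)/(4t + 9) + 1/4| < ϵ whenever t > (45/16)/ϵ.
Take N_0 = (45/16)/ϵ. If t > N_0 then |(-t + 9)/(4t + 9) + 1/4| < (45/16)/t < ϵ.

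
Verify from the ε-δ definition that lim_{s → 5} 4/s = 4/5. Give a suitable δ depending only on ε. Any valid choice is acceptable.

δ = min(5/2, (25/8)ε)

Let ε > 0 be given. We seek δ > 0 such that 0 < |s − 5| < δ implies |4/s − (4/5)| < ε.
|4/s − (4/5)| = 4·|5 − s|/(5·|s|) = 4|s − 5|/(5|s|).
Restrict δ ≤ 5/2. Then |s − 5| < 5/2 gives |s| > 5/2, so 5|s| > 25/2.
Then |4/s − (4/5)| < 4|s − 5|/(25/2), which is < ε when |s − 5| < (25/8)ε.
Take δ = min(5/2, (25/8)ε). Then 0 < |s − 5| < δ gives both |s − 5| < 5/2 and |s − 5| < (25/8)ε, so |4/s − (4/5)| < ε.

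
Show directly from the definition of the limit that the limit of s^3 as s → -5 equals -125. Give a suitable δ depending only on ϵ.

δ = min(2, ϵ/109)

Fix ϵ > 0. We seek δ > 0 with 0 < |s + 5| < δ ⇒ |s^3 + 125| < ϵ.
Factor: s^3 + 125 = (s + 5)(s^2 - 5s + 25), so |s^3 + 125| = |s + 5|·|s^2 - 5s + 25|.
Impose δ ≤ 2 so that |s| < 7; then |s^2 - 5s + 25| ≤ 109.
Hence |s^3 + 125| ≤ 109|s + 5|, which is < ϵ once |s + 5| < ϵ/109.
Take δ = min(2, ϵ/109). If 0 < |s + 5| < δ then both bounds hold and |s^3 + 125| ≤ 109|s + 5| < 109·(ϵ/109) = ϵ.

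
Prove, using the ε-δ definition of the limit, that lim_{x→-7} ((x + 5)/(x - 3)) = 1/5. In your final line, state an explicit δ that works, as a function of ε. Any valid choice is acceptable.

δ = min(5, (25/4)ε)

Let ε > 0. We want δ > 0 with 0 < |x + 7| < δ ⇒ |(x + 5)/(x - 3) − (1/5)| < ε.
Combining over a common denominator, (x + 5)/(x - 3) − (1/5) = [(x + 5)·(-10) − (-2)·(x - 3)] / [(-10)·(x - 3)] = -8(x + 7) / ((-10)(x - 3)).
So |(x + 5)/(x - 3) − (1/5)| = 8|x + 7| / (10·|x − 3|).
Require δ ≤ 5, so |x − 3| ≥ |-10| − |x + 7| > 10 − 5 = 5.
Hence |(x + 5)/(x - 3) − (1/5)| < 8|x + 7|/(10·5) = (4/25)|x + 7|, which is < ε once |x + 7| < (25/4)ε.
Take δ = min(5, (25/4)ε). Then 0 < |x + 7| < δ forces both bounds, so |(x + 5)/(x - 3) − (1/5)| < ε.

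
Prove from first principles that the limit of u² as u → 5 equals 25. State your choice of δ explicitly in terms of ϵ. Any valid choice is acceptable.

Suppose ϵ > 0. We seek δ > 0 with 0 < |u − 5| < δ ⇒ |u² − 25| < ϵ.
Factor: u² − 25 = (u − 5)(u + 5), so |u² − 25| = |u − 5|·|u + 5|.
Restrict δ ≤ 1. Then |u − 5| < 1 gives |u| < 6, so by the triangle inequality |u + 5| ≤ 6 + 5 = 11.
Hence |u² − 25| ≤ 11|u − 5|, which is < ϵ once |u − 5| < ϵ/11.
Take δ = min(1, ϵ/11). If 0 < |u − 5| < δ then both bounds hold and |u² − 25| ≤ 11|u − 5| < 11·(ϵ/11) = ϵ.

δ = min(1, ϵ/11)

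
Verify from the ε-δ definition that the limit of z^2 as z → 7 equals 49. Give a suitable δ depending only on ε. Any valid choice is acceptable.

δ = min(2, ε/16)

Suppose ε > 0. We seek δ > 0 with 0 < |z − 7| < δ ⇒ |z^2 − 49| < ε.
Factor: z^2 − 49 = (z − 7)(z + 7), so |z^2 − 49| = |z − 7|·|z + 7|.
Impose δ ≤ 2 so that |z| < 9; then |z + 7| ≤ 16.
Hence |z^2 − 49| ≤ 16|z − 7|, which is < ε once |z − 7| < ε/16.
Take δ = min(2, ε/16). If 0 < |z − 7| < δ then both bounds hold and |z^2 − 49| ≤ 16|z − 7| < 16·(ε/16) = ε.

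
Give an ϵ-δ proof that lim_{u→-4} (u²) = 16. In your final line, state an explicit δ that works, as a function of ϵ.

Let ϵ > 0 be given. We seek δ > 0 with 0 < |u + 4| < δ ⇒ |u² − 16| < ϵ.
Factor: u² − 16 = (u + 4)(u - 4), so |u² − 16| = |u + 4|·|u - 4|.
Impose δ ≤ 1 so that |u| < 5; then |u - 4| ≤ 9.
Hence |u² − 16| ≤ 9|u + 4|, which is < ϵ once |u + 4| < ϵ/9.
Take δ = min(1, ϵ/9). If 0 < |u + 4| < δ then both bounds hold and |u² − 16| ≤ 9|u + 4| < 9·(ϵ/9) = ϵ.

δ = min(1, ϵ/9)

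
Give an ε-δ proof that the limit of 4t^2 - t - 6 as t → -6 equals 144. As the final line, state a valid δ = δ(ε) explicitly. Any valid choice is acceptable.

δ = min(1, ε/53)

Let ε > 0. We want δ > 0 such that 0 < |t + 6| < δ implies |(4t^2 - t - 6) − 144| < ε.
(4t^2 - t - 6) − 144 = 4t^2 - t - 150 = (t + 6)(4t - 25).
So |(4t^2 - t - 6) − 144| = |t + 6|·|4t - 25|.
Require δ ≤ 1. Then |t + 6| < 1 gives |t| < 7, and by the triangle inequality |4t - 25| ≤ 4·7 + 25 = 53.
Hence |(4t^2 - t - 6) − 144| ≤ 53|t + 6| < ε provided |t + 6| < ε/53.
Choosing δ = min(1, ε/53) ensures both conditions, hence |(4t^2 - t - 6) − 144| < ε.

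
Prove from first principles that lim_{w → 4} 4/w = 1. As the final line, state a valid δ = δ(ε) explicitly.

Suppose ε > 0. We seek δ > 0 such that 0 < |w − 4| < δ implies |4/w − 1| < ε.
|4/w − 1| = 4·|4 − w|/(4·|w|) = 4|w − 4|/(4|w|).
Require δ ≤ 2 so that |w| > 4 − 2 = 2, hence 4|w| > 8.
Then |4/w − 1| < 4|w − 4|/8, which is < ε when |w − 4| < 2ε.
Take δ = min(2, 2ε). Then 0 < |w − 4| < δ gives both |w − 4| < 2 and |w − 4| < 2ε, so |4/w − 1| < ε.

δ = min(2, 2ε)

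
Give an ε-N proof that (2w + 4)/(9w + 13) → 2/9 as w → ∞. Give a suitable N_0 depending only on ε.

N_0 = (10/81)/ε

Suppose ε > 0. We seek N_0 > 0 such that w > N_0 implies |(2w + 4)/(9w + 13) − (2/9)| < ε.
(2w + 4)/(9w + 13) − (2/9) = (9(2w + 4) − 2(9w + 13)) / (9(9w + 13)) = 10/(9(9w + 13)).
For w > 0 we have 9w + 13 > 9w, so |(2w + 4)/(9w + 13) − (2/9)| = 10/(9(9w + 13)) < 10/(9·9w) = (10/81)/w.
Thus |(2w + 4)/(9w + 13) − (2/9)| < ε whenever w > (10/81)/ε.
Take N_0 = (10/81)/ε. If w > N_0 then |(2w + 4)/(9w + 13) − (2/9)| < (10/81)/w < ε.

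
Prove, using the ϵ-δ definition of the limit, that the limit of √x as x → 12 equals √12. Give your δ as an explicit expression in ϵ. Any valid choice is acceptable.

Let ϵ > 0 be given. We want δ > 0 such that 0 < |x − 12| < δ implies |√x − √12| < ϵ.
Rationalise: √x − √12 = (x − 12)/(√x + √12), so |√x − √12| = |x − 12|/(√x + √12).
Restrict δ ≤ 12 so that |x − 12| < 12 forces x > 0, and then √x + √12 > √12.
Hence |√x − √12| < |x − 12|/√12, which is < ϵ once |x − 12| < √12·ϵ.
Take δ = min(12, √12·ϵ). If 0 < |x − 12| < δ then x > 0 and |√x − √12| < |x − 12|/√12 < ϵ.

δ = min(12, √12·ϵ)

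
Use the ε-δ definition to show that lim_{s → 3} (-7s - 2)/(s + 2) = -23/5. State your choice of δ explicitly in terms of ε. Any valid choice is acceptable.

Fix ε > 0. We want δ > 0 with 0 < |s − 3| < δ ⇒ |(-7s - 2)/(s + 2) + 23/5| < ε.
Combining over a common denominator, (-7s - 2)/(s + 2) + 23/5 = [(-7s - 2)·5 − (-23)·(s + 2)] / [5·(s + 2)] = -12(s − 3) / (5(s + 2)).
So |(-7s - 2)/(s + 2) + 23/5| = 12|s − 3| / (5·|s + 2|).
Require δ ≤ 5/2, so |s + 2| ≥ |5| − |s − 3| > 5 − 5/2 = 5/2.
Hence |(-7s - 2)/(s + 2) + 23/5| < 12|s − 3|/(5·(5/2)) = (24/25)|s − 3|, which is < ε once |s − 3| < (25/24)ε.
Take δ = min(5/2, (25/24)ε). Then 0 < |s − 3| < δ forces both bounds, so |(-7s - 2)/(s + 2) + 23/5| < ε.

δ = min(5/2, (25/24)ε)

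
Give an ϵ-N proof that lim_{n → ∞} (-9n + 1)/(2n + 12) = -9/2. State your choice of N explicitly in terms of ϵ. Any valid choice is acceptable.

Fix ϵ > 0. For n ≥ 1, |(-9n + 1)/(2n + 12) + 9/2| = |110|/(2(2n + 12)) = 110/(2(2n + 12)).
Since 2n + 12 ≥ 2n for n ≥ 1, this is ≤ 110/(2·2n) = (55/2)/n.
So |(-9n + 1)/(2n + 12) + 9/2| < ϵ whenever n > (55/2)/ϵ.
Take N = (55/2)/ϵ. If n > N then |(-9n + 1)/(2n + 12) + 9/2| ≤ (55/2)/n < ϵ.

N = (55/2)/ϵ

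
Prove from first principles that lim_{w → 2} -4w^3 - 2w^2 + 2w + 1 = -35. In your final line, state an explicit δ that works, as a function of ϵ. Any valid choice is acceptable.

Suppose ϵ > 0. We want δ > 0 such that 0 < |w − 2| < δ implies |(-4w^3 - 2w^2 + 2w + 1) + 35| < ϵ.
(-4w^3 - 2w^2 + 2w + 1) + 35 = -4w^3 - 2w^2 + 2w + 36 = (w − 2)(-4w^2 - 10w - 18).
So |(-4w^3 - 2w^2 + 2w + 1) + 35| = |w − 2|·|-4w^2 - 10w - 18|.
Require δ ≤ 2. Then |w − 2| < 2 gives |w| < 4, and by the triangle inequality |-4w^2 - 10w - 18| ≤ 4·4^2 + 10·4 + 18 = 122.
Hence |(-4w^3 - 2w^2 + 2w + 1) + 35| ≤ 122|w − 2| < ϵ provided |w − 2| < ϵ/122.
Choosing δ = min(2, ϵ/122) ensures both conditions, hence |(-4w^3 - 2w^2 + 2w + 1) + 35| < ϵ.

δ = min(2, ϵ/122)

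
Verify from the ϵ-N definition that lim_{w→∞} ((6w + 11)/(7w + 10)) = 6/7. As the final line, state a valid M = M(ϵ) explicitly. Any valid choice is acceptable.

Fix ϵ > 0. We seek M > 0 such that w > M implies |(6w + 11)/(7w + 10) − (6/7)| < ϵ.
(6w + 11)/(7w + 10) − (6/7) = (7(6w + 11) − 6(7w + 10)) / (7(7w + 10)) = 17/(7(7w + 10)).
For w > 0 we have 7w + 10 > 7w, so |(6w + 11)/(7w + 10) − (6/7)| = 17/(7(7w + 10)) < 17/(7·7w) = (17/49)/w.
Thus |(6w + 11)/(7w + 10) − (6/7)| < ϵ whenever w > (17/49)/ϵ.
Take M = (17/49)/ϵ. If w > M then |(6w + 11)/(7w + 10) − (6/7)| < (17/49)/w < ϵ.

M = (17/49)/ϵ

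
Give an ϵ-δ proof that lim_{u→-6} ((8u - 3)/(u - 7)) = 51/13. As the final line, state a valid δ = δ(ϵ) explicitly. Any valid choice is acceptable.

Let ϵ > 0 be given. We want δ > 0 with 0 < |u + 6| < δ ⇒ |(8u - 3)/(u - 7) − (51/13)| < ϵ.
Combining over a common denominator, (8u - 3)/(u - 7) − (51/13) = [(8u - 3)·(-13) − (-51)·(u - 7)] / [(-13)·(u - 7)] = -53(u + 6) / ((-13)(u - 7)).
So |(8u - 3)/(u - 7) − (51/13)| = 53|u + 6| / (13·|u − 7|).
Restrict δ ≤ 13/2. Then |u + 6| < 13/2 gives |u − 7| = |(u + 6) + (-13)| ≥ 13 − 13/2 = 13/2.
Hence |(8u - 3)/(u - 7) − (51/13)| < 53|u + 6|/(13·(13/2)) = (106/169)|u + 6|, which is < ϵ once |u + 6| < (169/106)ϵ.
Take δ = min(13/2, (169/106)ϵ). Then 0 < |u + 6| < δ forces both bounds, so |(8u - 3)/(u - 7) − (51/13)| < ϵ.

δ = min(13/2, (169/106)ϵ)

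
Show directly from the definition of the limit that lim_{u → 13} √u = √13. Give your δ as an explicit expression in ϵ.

δ = min(13, √13·ϵ)

Let ϵ > 0 be given. We want δ > 0 such that 0 < |u − 13| < δ implies |√u − √13| < ϵ.
Rationalise: √u − √13 = (u − 13)/(√u + √13), so |√u − √13| = |u − 13|/(√u + √13).
Restrict δ ≤ 13 so that |u − 13| < 13 forces u > 0, and then √u + √13 > √13.
Hence |√u − √13| < |u − 13|/√13, which is < ϵ once |u − 13| < √13·ϵ.
Take δ = min(13, √13·ϵ). If 0 < |u − 13| < δ then u > 0 and |√u − √13| < |u − 13|/√13 < ϵ.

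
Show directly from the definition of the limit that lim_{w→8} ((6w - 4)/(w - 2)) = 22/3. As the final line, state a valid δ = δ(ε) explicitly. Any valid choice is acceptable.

δ = min(3, (9/4)ε)

Let ε > 0. We want δ > 0 with 0 < |w − 8| < δ ⇒ |(6w - 4)/(w - 2) − (22/3)| < ε.
Combining over a common denominator, (6w - 4)/(w - 2) − (22/3) = [(6w - 4)·6 − 44·(w - 2)] / [6·(w - 2)] = -8(w − 8) / (6(w - 2)).
So |(6w - 4)/(w - 2) − (22/3)| = 8|w − 8| / (6·|w − 2|).
Restrict δ ≤ 3. Then |w − 8| < 3 gives |w − 2| = |(w − 8) + 6| ≥ 6 − 3 = 3.
Hence |(6w - 4)/(w - 2) − (22/3)| < 8|w − 8|/(6·3) = (4/9)|w − 8|, which is < ε once |w − 8| < (9/4)ε.
Take δ = min(3, (9/4)ε). Then 0 < |w − 8| < δ forces both bounds, so |(6w - 4)/(w - 2) − (22/3)| < ε.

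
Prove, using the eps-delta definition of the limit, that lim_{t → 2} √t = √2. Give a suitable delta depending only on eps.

Suppose eps > 0. We want delta > 0 such that 0 < |t − 2| < delta implies |√t − √2| < eps.
Rationalise: √t − √2 = (t − 2)/(√t + √2), so |√t − √2| = |t − 2|/(√t + √2).
Restrict delta ≤ 2 so that |t − 2| < 2 forces t > 0, and then √t + √2 > √2.
Hence |√t − √2| < |t − 2|/√2, which is < eps once |t − 2| < √2·eps.
Take delta = min(2, √2·eps). If 0 < |t − 2| < delta then t > 0 and |√t − √2| < |t − 2|/√2 < eps.

delta = min(2, √2·eps)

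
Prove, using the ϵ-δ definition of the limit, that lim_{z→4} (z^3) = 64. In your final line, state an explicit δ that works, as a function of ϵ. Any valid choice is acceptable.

δ = min(2, ϵ/76)

Let ϵ > 0 be given. We seek δ > 0 with 0 < |z − 4| < δ ⇒ |z^3 − 64| < ϵ.
Factor: z^3 − 64 = (z − 4)(z^2 + 4z + 16), so |z^3 − 64| = |z − 4|·|z^2 + 4z + 16|.
Restrict δ ≤ 2. Then |z − 4| < 2 gives |z| < 6, so by the triangle inequality |z^2 + 4z + 16| ≤ 6^2 + 4·6 + 16 = 76.
Hence |z^3 − 64| ≤ 76|z − 4|, which is < ϵ once |z − 4| < ϵ/76.
Take δ = min(2, ϵ/76). If 0 < |z − 4| < δ then both bounds hold and |z^3 − 64| ≤ 76|z − 4| < 76·(ϵ/76) = ϵ.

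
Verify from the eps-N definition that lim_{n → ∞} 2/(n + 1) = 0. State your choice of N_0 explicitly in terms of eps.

Let eps > 0. For n ≥ 1, |2/(n + 1) − 0| = 2/(n + 1) ≤ 2/n.
We need 2/n < eps, i.e. n > 2/eps.
Take N_0 = 2/eps. If n > N_0 then |2/(n + 1)| ≤ 2/n < eps.

N_0 = 2/eps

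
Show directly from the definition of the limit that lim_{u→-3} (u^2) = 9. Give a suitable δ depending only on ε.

Suppose ε > 0. We seek δ > 0 with 0 < |u + 3| < δ ⇒ |u^2 − 9| < ε.
Factor: u^2 − 9 = (u + 3)(u - 3), so |u^2 − 9| = |u + 3|·|u - 3|.
Impose δ ≤ 1 so that |u| < 4; then |u - 3| ≤ 7.
Hence |u^2 − 9| ≤ 7|u + 3|, which is < ε once |u + 3| < ε/7.
Take δ = min(1, ε/7). If 0 < |u + 3| < δ then both bounds hold and |u^2 − 9| ≤ 7|u + 3| < 7·(ε/7) = ε.

δ = min(1, ε/7)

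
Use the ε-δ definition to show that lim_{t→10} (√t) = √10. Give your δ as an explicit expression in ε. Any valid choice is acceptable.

δ = min(10, √10·ε)

Suppose ε > 0. We want δ > 0 such that 0 < |t − 10| < δ implies |√t − √10| < ε.
Rationalise: √t − √10 = (t − 10)/(√t + √10), so |√t − √10| = |t − 10|/(√t + √10).
Restrict δ ≤ 10 so that |t − 10| < 10 forces t > 0, and then √t + √10 > √10.
Hence |√t − √10| < |t − 10|/√10, which is < ε once |t − 10| < √10·ε.
Take δ = min(10, √10·ε). If 0 < |t − 10| < δ then t > 0 and |√t − √10| < |t − 10|/√10 < ε.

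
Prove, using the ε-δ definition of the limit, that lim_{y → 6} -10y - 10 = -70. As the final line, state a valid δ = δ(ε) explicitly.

δ = ε/10

Let ε > 0. We need δ > 0 so that 0 < |y − 6| < δ implies |(-10y - 10) + 70| < ε.
Since (-10y - 10) + 70 = -10(y − 6), we have |(-10y - 10) + 70| = 10|y − 6|.
So 10|y − 6| < ε exactly when |y − 6| < ε/10.
Choosing δ = ε/10 gives |(-10y - 10) + 70| = 10|y − 6| < ε whenever |y − 6| < δ.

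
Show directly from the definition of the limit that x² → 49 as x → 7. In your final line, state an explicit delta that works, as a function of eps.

Let eps > 0 be given. We seek delta > 0 with 0 < |x − 7| < delta ⇒ |x² − 49| < eps.
Factor: x² − 49 = (x − 7)(x + 7), so |x² − 49| = |x − 7|·|x + 7|.
Impose delta ≤ 1 so that |x| < 8; then |x + 7| ≤ 15.
Hence |x² − 49| ≤ 15|x − 7|, which is < eps once |x − 7| < eps/15.
Take delta = min(1, eps/15). If 0 < |x − 7| < delta then both bounds hold and |x² − 49| ≤ 15|x − 7| < 15·(eps/15) = eps.

delta = min(1, eps/15)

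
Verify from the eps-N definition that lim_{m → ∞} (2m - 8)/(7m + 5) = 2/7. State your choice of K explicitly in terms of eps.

Fix eps > 0. For m ≥ 1, |(2m - 8)/(7m + 5) − (2/7)| = |-66|/(7(7m + 5)) = 66/(7(7m + 5)).
Since 7m + 5 ≥ 7m for m ≥ 1, this is ≤ 66/(7·7m) = (66/49)/m.
So |(2m - 8)/(7m + 5) − (2/7)| < eps whenever m > (66/49)/eps.
Take K = (66/49)/eps. If m > K then |(2m - 8)/(7m + 5) − (2/7)| ≤ (66/49)/m < eps.

K = (66/49)/eps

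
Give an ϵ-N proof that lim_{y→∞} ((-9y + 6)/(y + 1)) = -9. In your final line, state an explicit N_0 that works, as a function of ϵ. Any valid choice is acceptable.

N_0 = 15/ϵ

Let ϵ > 0 be given. We seek N_0 > 0 such that y > N_0 implies |(-9y + 6)/(y + 1) + 9| < ϵ.
(-9y + 6)/(y + 1) + 9 = ((-9y + 6) − (-9)(y + 1)) / ((y + 1)) = 15/((y + 1)).
For y > 0 we have y + 1 > y, so |(-9y + 6)/(y + 1) + 9| = 15/((y + 1)) < 15/(y) = 15/y.
Thus |(-9y + 6)/(y + 1) + 9| < ϵ whenever y > 15/ϵ.
Take N_0 = 15/ϵ. If y > N_0 then |(-9y + 6)/(y + 1) + 9| < 15/y < ϵ.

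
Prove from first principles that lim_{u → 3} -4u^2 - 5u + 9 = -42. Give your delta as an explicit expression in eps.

Let eps > 0 be given. We want delta > 0 such that 0 < |u − 3| < delta implies |(-4u^2 - 5u + 9) + 42| < eps.
(-4u^2 - 5u + 9) + 42 = -4u^2 - 5u + 51 = (u − 3)(-4u - 17).
So |(-4u^2 - 5u + 9) + 42| = |u − 3|·|-4u - 17|.
Assume first that |u − 3| < 1, so |u| < 4. Then |-4u - 17| ≤ 4·4 + 17 = 33.
Hence |(-4u^2 - 5u + 9) + 42| ≤ 33|u − 3| < eps provided |u − 3| < eps/33.
Choosing delta = min(1, eps/33) ensures both conditions, hence |(-4u^2 - 5u + 9) + 42| < eps.

delta = min(1, eps/33)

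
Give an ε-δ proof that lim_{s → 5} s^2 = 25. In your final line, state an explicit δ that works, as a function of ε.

Fix ε > 0. We seek δ > 0 with 0 < |s − 5| < δ ⇒ |s^2 − 25| < ε.
Factor: s^2 − 25 = (s − 5)(s + 5), so |s^2 − 25| = |s − 5|·|s + 5|.
Restrict δ ≤ 2. Then |s − 5| < 2 gives |s| < 7, so by the triangle inequality |s + 5| ≤ 7 + 5 = 12.
Hence |s^2 − 25| ≤ 12|s − 5|, which is < ε once |s − 5| < ε/12.
Take δ = min(2, ε/12). If 0 < |s − 5| < δ then both bounds hold and |s^2 − 25| ≤ 12|s − 5| < 12·(ε/12) = ε.

δ = min(2, ε/12)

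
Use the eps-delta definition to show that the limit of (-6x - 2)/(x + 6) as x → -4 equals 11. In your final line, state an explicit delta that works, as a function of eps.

Let eps > 0 be given. We want delta > 0 with 0 < |x + 4| < delta ⇒ |(-6x - 2)/(x + 6) − 11| < eps.
Combining over a common denominator, (-6x - 2)/(x + 6) − 11 = [(-6x - 2)·2 − 22·(x + 6)] / [2·(x + 6)] = -34(x + 4) / (2(x + 6)).
So |(-6x - 2)/(x + 6) − 11| = 34|x + 4| / (2·|x + 6|).
Require delta ≤ 1, so |x + 6| ≥ |2| − |x + 4| > 2 − 1 = 1.
Hence |(-6x - 2)/(x + 6) − 11| < 34|x + 4|/(2·1) = 17|x + 4|, which is < eps once |x + 4| < (1/17)eps.
Take delta = min(1, (1/17)eps). Then 0 < |x + 4| < delta forces both bounds, so |(-6x - 2)/(x + 6) − 11| < eps.

delta = min(1, (1/17)eps)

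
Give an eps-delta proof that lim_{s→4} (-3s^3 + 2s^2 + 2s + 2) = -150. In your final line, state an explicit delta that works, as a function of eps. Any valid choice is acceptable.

Fix eps > 0. We want delta > 0 such that 0 < |s − 4| < delta implies |(-3s^3 + 2s^2 + 2s + 2) + 150| < eps.
(-3s^3 + 2s^2 + 2s + 2) + 150 = -3s^3 + 2s^2 + 2s + 152 = (s − 4)(-3s^2 - 10s - 38).
So |(-3s^3 + 2s^2 + 2s + 2) + 150| = |s − 4|·|-3s^2 - 10s - 38|.
Require delta ≤ 1. Then |s − 4| < 1 gives |s| < 5, and by the triangle inequality |-3s^2 - 10s - 38| ≤ 3·5^2 + 10·5 + 38 = 163.
Hence |(-3s^3 + 2s^2 + 2s + 2) + 150| ≤ 163|s − 4| < eps provided |s − 4| < eps/163.
Choosing delta = min(1, eps/163) ensures both conditions, hence |(-3s^3 + 2s^2 + 2s + 2) + 150| < eps.

delta = min(1, eps/163)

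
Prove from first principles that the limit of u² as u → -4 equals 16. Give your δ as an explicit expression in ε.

δ = min(2, ε/10)

Let ε > 0. We seek δ > 0 with 0 < |u + 4| < δ ⇒ |u² − 16| < ε.
Factor: u² − 16 = (u + 4)(u - 4), so |u² − 16| = |u + 4|·|u - 4|.
Restrict δ ≤ 2. Then |u + 4| < 2 gives |u| < 6, so by the triangle inequality |u - 4| ≤ 6 + 4 = 10.
Hence |u² − 16| ≤ 10|u + 4|, which is < ε once |u + 4| < ε/10.
Take δ = min(2, ε/10). If 0 < |u + 4| < δ then both bounds hold and |u² − 16| ≤ 10|u + 4| < 10·(ε/10) = ε.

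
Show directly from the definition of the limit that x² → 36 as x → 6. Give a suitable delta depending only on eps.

Suppose eps > 0. We seek delta > 0 with 0 < |x − 6| < delta ⇒ |x² − 36| < eps.
Factor: x² − 36 = (x − 6)(x + 6), so |x² − 36| = |x − 6|·|x + 6|.
Impose delta ≤ 1 so that |x| < 7; then |x + 6| ≤ 13.
Hence |x² − 36| ≤ 13|x − 6|, which is < eps once |x − 6| < eps/13.
Take delta = min(1, eps/13). If 0 < |x − 6| < delta then both bounds hold and |x² − 36| ≤ 13|x − 6| < 13·(eps/13) = eps.

delta = min(1, eps/13)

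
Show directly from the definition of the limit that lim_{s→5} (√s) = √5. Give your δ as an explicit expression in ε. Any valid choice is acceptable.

Let ε > 0 be given. We want δ > 0 such that 0 < |s − 5| < δ implies |√s − √5| < ε.
Rationalise: √s − √5 = (s − 5)/(√s + √5), so |√s − √5| = |s − 5|/(√s + √5).
Restrict δ ≤ 5 so that |s − 5| < 5 forces s > 0, and then √s + √5 > √5.
Hence |√s − √5| < |s − 5|/√5, which is < ε once |s − 5| < √5·ε.
Take δ = min(5, √5·ε). If 0 < |s − 5| < δ then s > 0 and |√s − √5| < |s − 5|/√5 < ε.

δ = min(5, √5·ε)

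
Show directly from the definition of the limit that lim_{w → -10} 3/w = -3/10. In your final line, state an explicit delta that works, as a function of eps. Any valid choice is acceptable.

delta = min(5, (50/3)eps)

Fix eps > 0. We seek delta > 0 such that 0 < |w + 10| < delta implies |3/w + 3/10| < eps.
|3/w + 3/10| = 3·|-10 − w|/(10·|w|) = 3|w + 10|/(10|w|).
Require delta ≤ 5 so that |w| > 10 − 5 = 5, hence 10|w| > 50.
Then |3/w + 3/10| < 3|w + 10|/50, which is < eps when |w + 10| < (50/3)eps.
Take delta = min(5, (50/3)eps). Then 0 < |w + 10| < delta gives both |w + 10| < 5 and |w + 10| < (50/3)eps, so |3/w + 3/10| < eps.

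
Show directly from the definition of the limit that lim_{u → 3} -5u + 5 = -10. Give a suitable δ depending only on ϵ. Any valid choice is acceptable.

Let ϵ > 0 be given. We need δ > 0 so that 0 < |u − 3| < δ implies |(-5u + 5) + 10| < ϵ.
|(-5u + 5) + 10| = |-5u + 15| = 5|u − 3|.
Thus it suffices that |u − 3| < ϵ/5.
Take δ = ϵ/5. If 0 < |u − 3| < δ then |(-5u + 5) + 10| = 5|u − 3| < 5·(ϵ/5) = ϵ.

δ = ϵ/5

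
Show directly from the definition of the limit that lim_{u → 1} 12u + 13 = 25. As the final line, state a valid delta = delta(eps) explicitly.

Fix eps > 0. We need delta > 0 so that 0 < |u − 1| < delta implies |(12u + 13) − 25| < eps.
Since (12u + 13) − 25 = 12(u − 1), we have |(12u + 13) − 25| = 12|u − 1|.
So 12|u − 1| < eps exactly when |u − 1| < eps/12.
Take delta = eps/12. If 0 < |u − 1| < delta then |(12u + 13) − 25| = 12|u − 1| < 12·(eps/12) = eps.

delta = eps/12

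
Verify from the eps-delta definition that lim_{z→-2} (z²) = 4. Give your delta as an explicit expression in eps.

Suppose eps > 0. We seek delta > 0 with 0 < |z + 2| < delta ⇒ |z² − 4| < eps.
Factor: z² − 4 = (z + 2)(z - 2), so |z² − 4| = |z + 2|·|z - 2|.
Impose delta ≤ 1 so that |z| < 3; then |z - 2| ≤ 5.
Hence |z² − 4| ≤ 5|z + 2|, which is < eps once |z + 2| < eps/5.
Take delta = min(1, eps/5). If 0 < |z + 2| < delta then both bounds hold and |z² − 4| ≤ 5|z + 2| < 5·(eps/5) = eps.

delta = min(1, eps/5)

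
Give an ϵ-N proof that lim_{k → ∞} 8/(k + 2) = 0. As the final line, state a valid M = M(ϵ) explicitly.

M = 8/ϵ

Let ϵ > 0. For k ≥ 1, |8/(k + 2) − 0| = 8/(k + 2) ≤ 8/k.
We need 8/k < ϵ, i.e. k > 8/ϵ.
Take M = 8/ϵ. If k > M then |8/(k + 2)| ≤ 8/k < ϵ.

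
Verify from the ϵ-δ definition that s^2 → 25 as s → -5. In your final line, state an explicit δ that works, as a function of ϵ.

δ = min(1, ϵ/11)

Let ϵ > 0. We seek δ > 0 with 0 < |s + 5| < δ ⇒ |s^2 − 25| < ϵ.
Factor: s^2 − 25 = (s + 5)(s - 5), so |s^2 − 25| = |s + 5|·|s - 5|.
Restrict δ ≤ 1. Then |s + 5| < 1 gives |s| < 6, so by the triangle inequality |s - 5| ≤ 6 + 5 = 11.
Hence |s^2 − 25| ≤ 11|s + 5|, which is < ϵ once |s + 5| < ϵ/11.
Take δ = min(1, ϵ/11). If 0 < |s + 5| < δ then both bounds hold and |s^2 − 25| ≤ 11|s + 5| < 11·(ϵ/11) = ϵ.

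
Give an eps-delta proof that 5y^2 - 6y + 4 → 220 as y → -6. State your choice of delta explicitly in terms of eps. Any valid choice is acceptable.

Let eps > 0 be given. We want delta > 0 such that 0 < |y + 6| < delta implies |(5y^2 - 6y + 4) − 220| < eps.
(5y^2 - 6y + 4) − 220 = 5y^2 - 6y - 216 = (y + 6)(5y - 36).
So |(5y^2 - 6y + 4) − 220| = |y + 6|·|5y - 36|.
Assume first that |y + 6| < 2, so |y| < 8. Then |5y - 36| ≤ 5·8 + 36 = 76.
Hence |(5y^2 - 6y + 4) − 220| ≤ 76|y + 6| < eps provided |y + 6| < eps/76.
Choosing delta = min(2, eps/76) ensures both conditions, hence |(5y^2 - 6y + 4) − 220| < eps.

delta = min(2, eps/76)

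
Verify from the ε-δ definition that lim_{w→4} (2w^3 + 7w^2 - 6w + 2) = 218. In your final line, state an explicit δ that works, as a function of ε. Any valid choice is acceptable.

Suppose ε > 0. We want δ > 0 such that 0 < |w − 4| < δ implies |(2w^3 + 7w^2 - 6w + 2) − 218| < ε.
(2w^3 + 7w^2 - 6w + 2) − 218 = 2w^3 + 7w^2 - 6w - 216 = (w − 4)(2w^2 + 15w + 54).
So |(2w^3 + 7w^2 - 6w + 2) − 218| = |w − 4|·|2w^2 + 15w + 54|.
Require δ ≤ 1. Then |w − 4| < 1 gives |w| < 5, and by the triangle inequality |2w^2 + 15w + 54| ≤ 2·5^2 + 15·5 + 54 = 179.
Hence |(2w^3 + 7w^2 - 6w + 2) − 218| ≤ 179|w − 4| < ε provided |w − 4| < ε/179.
Choosing δ = min(1, ε/179) ensures both conditions, hence |(2w^3 + 7w^2 - 6w + 2) − 218| < ε.

δ = min(1, ε/179)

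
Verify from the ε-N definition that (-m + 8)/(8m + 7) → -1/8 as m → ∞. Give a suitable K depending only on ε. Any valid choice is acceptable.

Fix ε > 0. For m ≥ 1, |(-m + 8)/(8m + 7) + 1/8| = |71|/(8(8m + 7)) = 71/(8(8m + 7)).
Since 8m + 7 ≥ 8m for m ≥ 1, this is ≤ 71/(8·8m) = (71/64)/m.
So |(-m + 8)/(8m + 7) + 1/8| < ε whenever m > (71/64)/ε.
Take K = (71/64)/ε. If m > K then |(-m + 8)/(8m + 7) + 1/8| ≤ (71/64)/m < ε.

K = (71/64)/ε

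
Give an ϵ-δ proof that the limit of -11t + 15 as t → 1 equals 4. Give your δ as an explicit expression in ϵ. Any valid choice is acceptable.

Let ϵ > 0 be given. We need δ > 0 so that 0 < |t − 1| < δ implies |(-11t + 15) − 4| < ϵ.
|(-11t + 15) − 4| = |-11t + 11| = 11|t − 1|.
So 11|t − 1| < ϵ exactly when |t − 1| < ϵ/11.
Take δ = ϵ/11. If 0 < |t − 1| < δ then |(-11t + 15) − 4| = 11|t − 1| < 11·(ϵ/11) = ϵ.

δ = ϵ/11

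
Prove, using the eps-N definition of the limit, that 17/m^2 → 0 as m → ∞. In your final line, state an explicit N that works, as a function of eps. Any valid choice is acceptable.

N = (17/eps)^{1/2}

Let eps > 0. For m ≥ 1, |17/m^2 − 0| = 17/m^2.
17/m^2 < eps ⇔ m^2 > 17/eps ⇔ m > (17/eps)^{1/2}.
Take N = (17/eps)^{1/2}. Then m > N implies 17/m^2 < eps.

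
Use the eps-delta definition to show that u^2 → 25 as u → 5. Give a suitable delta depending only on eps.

delta = min(1, eps/11)

Let eps > 0 be given. We seek delta > 0 with 0 < |u − 5| < delta ⇒ |u^2 − 25| < eps.
Factor: u^2 − 25 = (u − 5)(u + 5), so |u^2 − 25| = |u − 5|·|u + 5|.
Impose delta ≤ 1 so that |u| < 6; then |u + 5| ≤ 11.
Hence |u^2 − 25| ≤ 11|u − 5|, which is < eps once |u − 5| < eps/11.
Take delta = min(1, eps/11). If 0 < |u − 5| < delta then both bounds hold and |u^2 − 25| ≤ 11|u − 5| < 11·(eps/11) = eps.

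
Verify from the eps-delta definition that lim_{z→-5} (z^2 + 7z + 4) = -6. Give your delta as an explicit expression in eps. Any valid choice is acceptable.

delta = min(1, eps/8)

Let eps > 0 be given. We want delta > 0 such that 0 < |z + 5| < delta implies |(z^2 + 7z + 4) + 6| < eps.
(z^2 + 7z + 4) + 6 = z^2 + 7z + 10 = (z + 5)(z + 2).
So |(z^2 + 7z + 4) + 6| = |z + 5|·|z + 2|.
Assume first that |z + 5| < 1, so |z| < 6. Then |z + 2| ≤ 6 + 2 = 8.
Hence |(z^2 + 7z + 4) + 6| ≤ 8|z + 5| < eps provided |z + 5| < eps/8.
Take delta = min(1, eps/8). Then 0 < |z + 5| < delta gives both |z + 5| < 1 and |z + 5| < eps/8, so |(z^2 + 7z + 4) + 6| < eps.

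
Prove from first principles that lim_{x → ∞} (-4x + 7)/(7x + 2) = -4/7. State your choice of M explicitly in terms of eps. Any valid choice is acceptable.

M = (57/49)/eps

Let eps > 0 be given. We seek M > 0 such that x > M implies |(-4x + 7)/(7x + 2) + 4/7| < eps.
(-4x + 7)/(7x + 2) + 4/7 = (7(-4x + 7) − (-4)(7x + 2)) / (7(7x + 2)) = 57/(7(7x + 2)).
For x > 0 we have 7x + 2 > 7x, so |(-4x + 7)/(7x + 2) + 4/7| = 57/(7(7x + 2)) < 57/(7·7x) = (57/49)/x.
Thus |(-4x + 7)/(7x + 2) + 4/7| < eps whenever x > (57/49)/eps.
Take M = (57/49)/eps. If x > M then |(-4x + 7)/(7x + 2) + 4/7| < (57/49)/x < eps.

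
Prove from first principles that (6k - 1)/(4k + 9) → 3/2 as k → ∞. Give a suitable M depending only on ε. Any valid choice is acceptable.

Fix ε > 0. For k ≥ 1, |(6k - 1)/(4k + 9) − (3/2)| = |-58|/(4(4k + 9)) = 58/(4(4k + 9)).
Since 4k + 9 ≥ 4k for k ≥ 1, this is ≤ 58/(4·4k) = (29/8)/k.
So |(6k - 1)/(4k + 9) − (3/2)| < ε whenever k > (29/8)/ε.
Take M = (29/8)/ε. If k > M then |(6k - 1)/(4k + 9) − (3/2)| ≤ (29/8)/k < ε.

M = (29/8)/ε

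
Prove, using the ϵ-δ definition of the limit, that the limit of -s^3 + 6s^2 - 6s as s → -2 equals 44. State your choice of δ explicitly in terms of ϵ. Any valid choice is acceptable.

Suppose ϵ > 0. We want δ > 0 such that 0 < |s + 2| < δ implies |(-s^3 + 6s^2 - 6s) − 44| < ϵ.
(-s^3 + 6s^2 - 6s) − 44 = -s^3 + 6s^2 - 6s - 44 = (s + 2)(-s^2 + 8s - 22).
So |(-s^3 + 6s^2 - 6s) − 44| = |s + 2|·|-s^2 + 8s - 22|.
Require δ ≤ 1. Then |s + 2| < 1 gives |s| < 3, and by the triangle inequality |-s^2 + 8s - 22| ≤ 3^2 + 8·3 + 22 = 55.
Hence |(-s^3 + 6s^2 - 6s) − 44| ≤ 55|s + 2| < ϵ provided |s + 2| < ϵ/55.
Take δ = min(1, ϵ/55). Then 0 < |s + 2| < δ gives both |s + 2| < 1 and |s + 2| < ϵ/55, so |(-s^3 + 6s^2 - 6s) − 44| < ϵ.

δ = min(1, ϵ/55)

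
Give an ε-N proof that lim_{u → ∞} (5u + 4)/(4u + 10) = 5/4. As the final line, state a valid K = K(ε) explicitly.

Suppose ε > 0. We seek K > 0 such that u > K implies |(5u + 4)/(4u + 10) − (5/4)| < ε.
(5u + 4)/(4u + 10) − (5/4) = (4(5u + 4) − 5(4u + 10)) / (4(4u + 10)) = -34/(4(4u + 10)).
For u > 0 we have 4u + 10 > 4u, so |(5u + 4)/(4u + 10) − (5/4)| = 34/(4(4u + 10)) < 34/(4·4u) = (17/8)/u.
Thus |(5u + 4)/(4u + 10) − (5/4)| < ε whenever u > (17/8)/ε.
Take K = (17/8)/ε. If u > K then |(5u + 4)/(4u + 10) − (5/4)| < (17/8)/u < ε.

K = (17/8)/ε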